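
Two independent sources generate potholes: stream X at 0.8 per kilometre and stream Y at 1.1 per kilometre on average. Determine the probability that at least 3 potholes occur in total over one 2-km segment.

0.7311

Independent Poisson processes superpose: combined rate λ = 0.8 + 1.1 = 1.9 per kilometre.
Over the interval, μ = 1.9 × 2 = 3.8 (a 2-km segment = 2 kilometres).
P(N ≥ 3) = 1 − P(N ≤ 2) ≈ 0.7311.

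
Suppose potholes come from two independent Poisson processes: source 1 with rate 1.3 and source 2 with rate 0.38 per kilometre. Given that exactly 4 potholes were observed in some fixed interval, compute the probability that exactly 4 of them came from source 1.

Given the total, each event is independently from source 1 with probability p = λ_1/(λ_1+λ_2) = 1.3/1.68 ≈ 0.7738.
So K ~ Binomial(4, 1.3/1.68): P(K = 4) = C(4,4) · (1.3/1.68)^4 · (0.38/1.68)^0 ≈ 0.3585.

0.3585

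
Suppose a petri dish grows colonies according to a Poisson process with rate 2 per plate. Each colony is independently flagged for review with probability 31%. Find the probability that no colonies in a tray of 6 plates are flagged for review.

0.0242

Thinning: the colonies that are flagged for review themselves form a Poisson process with rate 0.31 × 2 = 0.62 per plate.
Over the interval, μ = 0.62 × 6 = 3.72 (a tray of 6 plates = 6 plates).
P(N = 0) = e^(−3.72) · 3.72^0/0! ≈ 0.0242.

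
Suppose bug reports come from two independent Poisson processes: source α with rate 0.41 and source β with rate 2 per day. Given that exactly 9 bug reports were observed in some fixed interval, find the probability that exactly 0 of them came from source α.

0.1867

Given the total, each event is independently from source α with probability p = λ_α/(λ_α+λ_β) = 0.41/2.41 ≈ 0.1701.
So K ~ Binomial(9, 0.41/2.41): P(K = 0) = C(9,0) · (0.41/2.41)^0 · (2/2.41)^9 ≈ 0.1867.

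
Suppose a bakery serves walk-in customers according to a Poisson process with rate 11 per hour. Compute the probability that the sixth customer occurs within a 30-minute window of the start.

0.4711

Over the interval, μ = 11 × 0.5 = 5.5 (a 30-minute window = 0.5 hours).
The sixth arrival falls in the interval iff at least 6 events occur there: P(S_6 ≤ t) = P(N ≥ 6) = 1 − P(N ≤ 5) ≈ 0.4711.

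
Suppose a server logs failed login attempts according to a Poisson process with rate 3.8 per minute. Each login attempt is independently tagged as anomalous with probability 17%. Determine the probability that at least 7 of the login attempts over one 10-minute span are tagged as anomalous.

0.4672

Thinning: the login attempts that are tagged as anomalous themselves form a Poisson process with rate 0.17 × 3.8 = 0.646 per minute.
Over the interval, μ = 0.646 × 10 = 6.46 (a 10-minute span = 10 minutes).
P(N ≥ 7) = 1 − P(N ≤ 6) ≈ 0.4672.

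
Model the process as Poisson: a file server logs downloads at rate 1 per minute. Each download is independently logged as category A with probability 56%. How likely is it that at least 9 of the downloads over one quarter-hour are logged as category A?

0.4631

Thinning: the downloads that are logged as category A themselves form a Poisson process with rate 0.56 × 1 = 0.56 per minute.
Over the interval, μ = 0.56 × 15 = 8.4 (a quarter-hour = 15 minutes).
P(N ≥ 9) = 1 − P(N ≤ 8) ≈ 0.4631.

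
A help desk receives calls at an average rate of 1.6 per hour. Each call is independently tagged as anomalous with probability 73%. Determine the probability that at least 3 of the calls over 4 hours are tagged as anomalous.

Thinning: the calls that are tagged as anomalous themselves form a Poisson process with rate 0.73 × 1.6 = 1.168 per hour.
Over the interval, μ = 1.168 × 4 = 4.672 (4 hours).
P(N ≥ 3) = 1 − P(N ≤ 2) ≈ 0.8449.

0.8449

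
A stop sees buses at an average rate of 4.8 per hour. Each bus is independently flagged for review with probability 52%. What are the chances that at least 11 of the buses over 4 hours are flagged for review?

0.4150

Thinning: the buses that are flagged for review themselves form a Poisson process with rate 0.52 × 4.8 = 2.496 per hour.
Over the interval, μ = 2.496 × 4 = 9.984 (4 hours).
P(N ≥ 11) = 1 − P(N ≤ 10) ≈ 0.4150.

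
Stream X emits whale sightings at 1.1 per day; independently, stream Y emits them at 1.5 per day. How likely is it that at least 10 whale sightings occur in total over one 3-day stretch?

Independent Poisson processes superpose: combined rate λ = 1.1 + 1.5 = 2.6 per day.
Over the interval, μ = 2.6 × 3 = 7.8 (a 3-day stretch = 3 days).
P(N ≥ 10) = 1 − P(N ≤ 9) ≈ 0.2589.

0.2589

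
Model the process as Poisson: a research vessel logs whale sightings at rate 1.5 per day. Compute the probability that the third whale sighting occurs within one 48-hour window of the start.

Over the interval, μ = 1.5 × 2 = 3 (a 48-hour window = 2 days).
The third arrival falls in the interval iff at least 3 events occur there: P(S_3 ≤ t) = P(N ≥ 3) = 1 − P(N ≤ 2) ≈ 0.5768.

0.5768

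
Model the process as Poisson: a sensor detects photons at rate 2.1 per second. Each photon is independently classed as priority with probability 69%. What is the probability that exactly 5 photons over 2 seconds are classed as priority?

0.0939

Thinning: the photons that are classed as priority themselves form a Poisson process with rate 0.69 × 2.1 = 1.449 per second.
Over the interval, μ = 1.449 × 2 = 2.898 (2 seconds).
P(N = 5) = e^(−2.898) · 2.898^5/5! ≈ 0.0939.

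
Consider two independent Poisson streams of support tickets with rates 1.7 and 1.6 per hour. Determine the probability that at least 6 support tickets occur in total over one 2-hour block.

Independent Poisson processes superpose: combined rate λ = 1.7 + 1.6 = 3.3 per hour.
Over the interval, μ = 3.3 × 2 = 6.6 (a 2-hour block = 2 hours).
P(N ≥ 6) = 1 − P(N ≤ 5) ≈ 0.6453.

0.6453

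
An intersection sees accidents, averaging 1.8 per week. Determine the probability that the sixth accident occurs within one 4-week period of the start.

Over the interval, μ = 1.8 × 4 = 7.2 (a 4-week period = 4 weeks).
The sixth arrival falls in the interval iff at least 6 events occur there: P(S_6 ≤ t) = P(N ≥ 6) = 1 − P(N ≤ 5) ≈ 0.7241.

0.7241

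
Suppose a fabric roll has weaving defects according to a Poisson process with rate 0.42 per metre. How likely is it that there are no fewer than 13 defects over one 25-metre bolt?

Over the interval, μ = 0.42 × 25 = 10.5 (a 25-metre bolt = 25 metres).
P(N ≥ 13) = 1 − P(N ≤ 12) = 1 − Σ_{j=0}^{12} e^(−μ) μ^j/j! ≈ 0.2580.

0.2580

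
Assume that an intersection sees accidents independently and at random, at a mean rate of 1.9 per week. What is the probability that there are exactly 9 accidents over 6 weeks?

0.1003

Over the interval, μ = 1.9 × 6 = 11.4 (6 weeks).
P(N = 9) = e^(−μ) μ^9/9! = e^(−11.4) · 11.4^9/362880 ≈ 0.1003.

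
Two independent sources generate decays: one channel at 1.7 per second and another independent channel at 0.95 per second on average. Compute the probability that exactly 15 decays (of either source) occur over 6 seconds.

0.0998

Independent Poisson processes superpose: combined rate λ = 1.7 + 0.95 = 2.65 per second.
Over the interval, μ = 2.65 × 6 = 15.9 (6 seconds).
P(N = 15) = e^(−15.9) · 15.9^15/15! ≈ 0.0998.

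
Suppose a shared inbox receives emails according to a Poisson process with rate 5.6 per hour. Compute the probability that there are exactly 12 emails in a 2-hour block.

Over the interval, μ = 5.6 × 2 = 11.2 (a 2-hour block = 2 hours).
P(N = 12) = e^(−μ) μ^12/12! = e^(−11.2) · 11.2^12/479001600 ≈ 0.1112.

0.1112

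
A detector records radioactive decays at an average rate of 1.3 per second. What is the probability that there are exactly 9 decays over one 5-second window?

0.0858

Over the interval, μ = 1.3 × 5 = 6.5 (a 5-second window = 5 seconds).
P(N = 9) = e^(−μ) μ^9/9! = e^(−6.5) · 6.5^9/362880 ≈ 0.0858.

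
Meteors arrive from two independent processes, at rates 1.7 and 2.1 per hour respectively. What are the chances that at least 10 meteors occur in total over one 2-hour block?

0.2351

Independent Poisson processes superpose: combined rate λ = 1.7 + 2.1 = 3.8 per hour.
Over the interval, μ = 3.8 × 2 = 7.6 (a 2-hour block = 2 hours).
P(N ≥ 10) = 1 − P(N ≤ 9) ≈ 0.2351.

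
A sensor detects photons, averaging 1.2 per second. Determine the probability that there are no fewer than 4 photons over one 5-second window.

Over the interval, μ = 1.2 × 5 = 6 (a 5-second window = 5 seconds).
P(N ≥ 4) = 1 − P(N ≤ 3) = 1 − Σ_{j=0}^{3} e^(−μ) μ^j/j! ≈ 0.8488.

0.8488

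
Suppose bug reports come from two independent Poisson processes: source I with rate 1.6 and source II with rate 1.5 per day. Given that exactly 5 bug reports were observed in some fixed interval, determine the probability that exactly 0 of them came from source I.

Given the total, each event is independently from source I with probability p = λ_I/(λ_I+λ_II) = 1.6/3.1 ≈ 0.5161.
So K ~ Binomial(5, 1.6/3.1): P(K = 0) = C(5,0) · (1.6/3.1)^0 · (1.5/3.1)^5 ≈ 0.0265.

0.0265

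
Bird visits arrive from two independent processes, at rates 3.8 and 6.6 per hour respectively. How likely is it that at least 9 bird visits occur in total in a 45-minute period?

Independent Poisson processes superpose: combined rate λ = 3.8 + 6.6 = 10.4 per hour.
Over the interval, μ = 10.4 × 0.75 = 7.8 (a 45-minute period = 0.75 hours).
P(N ≥ 9) = 1 − P(N ≤ 8) ≈ 0.3796.

0.3796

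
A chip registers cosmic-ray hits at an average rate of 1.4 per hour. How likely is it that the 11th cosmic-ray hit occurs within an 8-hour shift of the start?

0.5638

Over the interval, μ = 1.4 × 8 = 11.2 (an 8-hour shift = 8 hours).
The 11th arrival falls in the interval iff at least 11 events occur there: P(S_11 ≤ t) = P(N ≥ 11) = 1 − P(N ≤ 10) ≈ 0.5638.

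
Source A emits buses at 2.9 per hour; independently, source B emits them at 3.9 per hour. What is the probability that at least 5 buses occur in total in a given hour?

Independent Poisson processes superpose: combined rate λ = 2.9 + 3.9 = 6.8 per hour.
So μ = 6.8.
P(N ≥ 5) = 1 − P(N ≤ 4) ≈ 0.8080.

0.8080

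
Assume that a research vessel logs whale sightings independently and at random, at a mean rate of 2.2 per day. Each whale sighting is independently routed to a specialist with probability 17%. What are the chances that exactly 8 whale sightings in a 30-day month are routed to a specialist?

0.0835

Thinning: the whale sightings that are routed to a specialist themselves form a Poisson process with rate 0.17 × 2.2 = 0.374 per day.
Over the interval, μ = 0.374 × 30 = 11.22 (a 30-day month = 30 days).
P(N = 8) = e^(−11.22) · 11.22^8/8! ≈ 0.0835.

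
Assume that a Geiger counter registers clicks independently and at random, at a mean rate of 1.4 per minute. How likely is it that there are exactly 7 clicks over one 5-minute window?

Over the interval, μ = 1.4 × 5 = 7 (a 5-minute window = 5 minutes).
P(N = 7) = e^(−μ) μ^7/7! = e^(−7) · 7^7/5040 ≈ 0.1490.

0.1490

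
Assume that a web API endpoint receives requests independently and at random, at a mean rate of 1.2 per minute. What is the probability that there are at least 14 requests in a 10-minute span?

0.3185

Over the interval, μ = 1.2 × 10 = 12 (a 10-minute span = 10 minutes).
P(N ≥ 14) = 1 − P(N ≤ 13) = 1 − Σ_{j=0}^{13} e^(−μ) μ^j/j! ≈ 0.3185.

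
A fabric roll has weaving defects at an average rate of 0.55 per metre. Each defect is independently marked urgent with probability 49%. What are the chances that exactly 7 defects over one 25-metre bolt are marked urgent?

Thinning: the defects that are marked urgent themselves form a Poisson process with rate 0.49 × 0.55 = 0.2695 per metre.
Over the interval, μ = 0.2695 × 25 = 6.7375 (a 25-metre bolt = 25 metres).
P(N = 7) = e^(−6.7375) · 6.7375^7/7! ≈ 0.1483.

0.1483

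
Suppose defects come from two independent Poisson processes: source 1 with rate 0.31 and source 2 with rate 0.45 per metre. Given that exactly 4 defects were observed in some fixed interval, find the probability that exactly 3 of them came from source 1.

Given the total, each event is independently from source 1 with probability p = λ_1/(λ_1+λ_2) = 0.31/0.76 ≈ 0.4079.
So K ~ Binomial(4, 0.31/0.76): P(K = 3) = C(4,3) · (0.31/0.76)^3 · (0.45/0.76)^1 ≈ 0.1607.

0.1607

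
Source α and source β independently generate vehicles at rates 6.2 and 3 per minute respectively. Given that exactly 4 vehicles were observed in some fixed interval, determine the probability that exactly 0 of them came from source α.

Given the total, each event is independently from source α with probability p = λ_α/(λ_α+λ_β) = 6.2/9.2 ≈ 0.6739.
So K ~ Binomial(4, 6.2/9.2): P(K = 0) = C(4,0) · (6.2/9.2)^0 · (3/9.2)^4 ≈ 0.0113.

0.0113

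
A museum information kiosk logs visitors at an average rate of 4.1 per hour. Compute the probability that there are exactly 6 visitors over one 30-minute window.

Over the interval, μ = 4.1 × 0.5 = 2.05 (a 30-minute window = 0.5 hours).
P(N = 6) = e^(−μ) μ^6/6! = e^(−2.05) · 2.05^6/720 ≈ 0.0133.

0.0133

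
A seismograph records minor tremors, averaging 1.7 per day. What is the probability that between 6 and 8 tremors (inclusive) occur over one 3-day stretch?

0.3268

Over the interval, μ = 1.7 × 3 = 5.1 (a 3-day stretch = 3 days).
P(6 ≤ N ≤ 8) = Σ_{j=6}^{8} e^(−5.1) · 5.1^j/j! ≈ 0.3268.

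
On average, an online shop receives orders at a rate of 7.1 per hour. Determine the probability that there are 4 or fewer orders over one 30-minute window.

0.7160

Over the interval, μ = 7.1 × 0.5 = 3.55 (a 30-minute window = 0.5 hours).
P(N ≤ 4) = Σ_{j=0}^{4} e^(−μ) μ^j/j! ≈ 0.7160.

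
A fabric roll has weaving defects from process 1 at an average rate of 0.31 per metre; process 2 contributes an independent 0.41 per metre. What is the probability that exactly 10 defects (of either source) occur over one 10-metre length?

0.0770

Independent Poisson processes superpose: combined rate λ = 0.31 + 0.41 = 0.72 per metre.
Over the interval, μ = 0.72 × 10 = 7.2 (a 10-metre length = 10 metres).
P(N = 10) = e^(−7.2) · 7.2^10/10! ≈ 0.0770.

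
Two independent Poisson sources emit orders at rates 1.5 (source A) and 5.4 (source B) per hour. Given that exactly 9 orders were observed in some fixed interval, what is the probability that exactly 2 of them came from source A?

Given the total, each event is independently from source A with probability p = λ_A/(λ_A+λ_B) = 1.5/6.9 ≈ 0.2174.
So K ~ Binomial(9, 1.5/6.9): P(K = 2) = C(9,2) · (1.5/6.9)^2 · (5.4/6.9)^7 ≈ 0.3059.

0.3059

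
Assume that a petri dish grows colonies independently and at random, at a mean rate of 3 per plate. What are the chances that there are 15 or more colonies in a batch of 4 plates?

Over the interval, μ = 3 × 4 = 12 (a batch of 4 plates = 4 plates).
P(N ≥ 15) = 1 − P(N ≤ 14) = 1 − Σ_{j=0}^{14} e^(−μ) μ^j/j! ≈ 0.2280.

0.2280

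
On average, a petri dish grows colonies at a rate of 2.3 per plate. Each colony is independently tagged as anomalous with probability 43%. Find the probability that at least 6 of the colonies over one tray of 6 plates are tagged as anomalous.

Thinning: the colonies that are tagged as anomalous themselves form a Poisson process with rate 0.43 × 2.3 = 0.989 per plate.
Over the interval, μ = 0.989 × 6 = 5.934 (a tray of 6 plates = 6 plates).
P(N ≥ 6) = 1 − P(N ≤ 5) ≈ 0.5437.

0.5437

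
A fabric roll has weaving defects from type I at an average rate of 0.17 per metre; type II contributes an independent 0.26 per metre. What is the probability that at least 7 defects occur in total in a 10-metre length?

0.1442

Independent Poisson processes superpose: combined rate λ = 0.17 + 0.26 = 0.43 per metre.
Over the interval, μ = 0.43 × 10 = 4.3 (a 10-metre length = 10 metres).
P(N ≥ 7) = 1 − P(N ≤ 6) ≈ 0.1442.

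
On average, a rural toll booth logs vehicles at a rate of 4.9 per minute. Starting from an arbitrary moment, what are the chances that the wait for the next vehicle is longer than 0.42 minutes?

0.1277

The wait for the next event is exponential with rate λ = 4.9 per minute.
P(T > 0.42) = e^(−λt) = e^(−4.9 × 0.42) = e^(−2.058) ≈ 0.1277.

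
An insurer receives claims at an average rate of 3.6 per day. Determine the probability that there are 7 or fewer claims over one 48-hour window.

Over the interval, μ = 3.6 × 2 = 7.2 (a 48-hour window = 2 days).
P(N ≤ 7) = Σ_{j=0}^{7} e^(−μ) μ^j/j! ≈ 0.5689.

0.5689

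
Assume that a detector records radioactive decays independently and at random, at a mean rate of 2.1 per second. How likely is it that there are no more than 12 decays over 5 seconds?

0.7420

Over the interval, μ = 2.1 × 5 = 10.5 (5 seconds).
P(N ≤ 12) = Σ_{j=0}^{12} e^(−μ) μ^j/j! ≈ 0.7420.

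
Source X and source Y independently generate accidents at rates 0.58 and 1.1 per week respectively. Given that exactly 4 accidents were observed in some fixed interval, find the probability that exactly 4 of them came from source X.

Given the total, each event is independently from source X with probability p = λ_X/(λ_X+λ_Y) = 0.58/1.68 ≈ 0.3452.
So K ~ Binomial(4, 0.58/1.68): P(K = 4) = C(4,4) · (0.58/1.68)^4 · (1.1/1.68)^0 ≈ 0.0142.

0.0142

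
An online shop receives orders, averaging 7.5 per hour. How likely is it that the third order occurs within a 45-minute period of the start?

Over the interval, μ = 7.5 × 0.75 = 5.625 (a 45-minute period = 0.75 hours).
The third arrival falls in the interval iff at least 3 events occur there: P(S_3 ≤ t) = P(N ≥ 3) = 1 − P(N ≤ 2) ≈ 0.9190.

0.9190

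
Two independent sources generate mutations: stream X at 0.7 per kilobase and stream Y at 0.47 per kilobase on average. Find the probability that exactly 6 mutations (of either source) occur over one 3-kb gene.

Independent Poisson processes superpose: combined rate λ = 0.7 + 0.47 = 1.17 per kilobase.
Over the interval, μ = 1.17 × 3 = 3.51 (a 3-kb gene = 3 kilobases).
P(N = 6) = e^(−3.51) · 3.51^6/6! ≈ 0.0776.

0.0776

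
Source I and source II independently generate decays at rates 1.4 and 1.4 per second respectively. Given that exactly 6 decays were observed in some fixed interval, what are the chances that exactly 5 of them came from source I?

0.0938

Given the total, each event is independently from source I with probability p = λ_I/(λ_I+λ_II) = 1.4/2.8 = 0.5000.
So K ~ Binomial(6, 1.4/2.8): P(K = 5) = C(6,5) · (1.4/2.8)^5 · (1.4/2.8)^1 ≈ 0.0938.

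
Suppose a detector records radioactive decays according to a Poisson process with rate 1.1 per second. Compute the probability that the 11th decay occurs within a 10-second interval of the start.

Over the interval, μ = 1.1 × 10 = 11 (a 10-second interval = 10 seconds).
The 11th arrival falls in the interval iff at least 11 events occur there: P(S_11 ≤ t) = P(N ≥ 11) = 1 − P(N ≤ 10) ≈ 0.5401.

0.5401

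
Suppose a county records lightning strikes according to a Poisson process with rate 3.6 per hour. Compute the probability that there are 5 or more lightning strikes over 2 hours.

0.8445

Over the interval, μ = 3.6 × 2 = 7.2 (2 hours).
P(N ≥ 5) = 1 − P(N ≤ 4) = 1 − Σ_{j=0}^{4} e^(−μ) μ^j/j! ≈ 0.8445.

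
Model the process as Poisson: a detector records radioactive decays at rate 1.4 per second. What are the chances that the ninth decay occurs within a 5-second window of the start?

Over the interval, μ = 1.4 × 5 = 7 (a 5-second window = 5 seconds).
The ninth arrival falls in the interval iff at least 9 events occur there: P(S_9 ≤ t) = P(N ≥ 9) = 1 − P(N ≤ 8) ≈ 0.2709.

0.2709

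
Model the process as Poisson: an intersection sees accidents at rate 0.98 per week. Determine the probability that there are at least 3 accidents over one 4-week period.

0.7499

Over the interval, μ = 0.98 × 4 = 3.92 (a 4-week period = 4 weeks).
P(N ≥ 3) = 1 − P(N ≤ 2) = 1 − Σ_{j=0}^{2} e^(−μ) μ^j/j! ≈ 0.7499.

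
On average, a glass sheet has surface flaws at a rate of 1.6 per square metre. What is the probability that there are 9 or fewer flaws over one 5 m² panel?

0.7166

Over the interval, μ = 1.6 × 5 = 8 (a 5 m² panel = 5 square metres).
P(N ≤ 9) = Σ_{j=0}^{9} e^(−μ) μ^j/j! ≈ 0.7166.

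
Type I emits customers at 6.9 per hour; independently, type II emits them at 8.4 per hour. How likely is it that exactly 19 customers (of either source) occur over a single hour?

0.0602

Independent Poisson processes superpose: combined rate λ = 6.9 + 8.4 = 15.3 per hour.
So μ = 15.3.
P(N = 19) = e^(−15.3) · 15.3^19/19! ≈ 0.0602.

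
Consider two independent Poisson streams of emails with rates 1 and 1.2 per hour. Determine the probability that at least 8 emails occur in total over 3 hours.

Independent Poisson processes superpose: combined rate λ = 1 + 1.2 = 2.2 per hour.
Over the interval, μ = 2.2 × 3 = 6.6 (3 hours).
P(N ≥ 8) = 1 − P(N ≤ 7) ≈ 0.3419.

0.3419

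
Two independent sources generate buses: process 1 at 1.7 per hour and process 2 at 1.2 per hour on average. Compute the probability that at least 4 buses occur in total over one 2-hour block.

Independent Poisson processes superpose: combined rate λ = 1.7 + 1.2 = 2.9 per hour.
Over the interval, μ = 2.9 × 2 = 5.8 (a 2-hour block = 2 hours).
P(N ≥ 4) = 1 − P(N ≤ 3) ≈ 0.8300.

0.8300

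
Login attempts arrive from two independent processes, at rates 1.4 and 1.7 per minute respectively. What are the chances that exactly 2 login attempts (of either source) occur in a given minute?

0.2165

Independent Poisson processes superpose: combined rate λ = 1.4 + 1.7 = 3.1 per minute.
So μ = 3.1.
P(N = 2) = e^(−3.1) · 3.1^2/2! ≈ 0.2165.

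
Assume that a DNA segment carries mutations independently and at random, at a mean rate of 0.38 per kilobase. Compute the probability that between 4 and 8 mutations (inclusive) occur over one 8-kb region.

Over the interval, μ = 0.38 × 8 = 3.04 (an 8-kb region = 8 kilobases).
P(4 ≤ N ≤ 8) = Σ_{j=4}^{8} e^(−3.04) · 3.04^j/j! ≈ 0.3576.

0.3576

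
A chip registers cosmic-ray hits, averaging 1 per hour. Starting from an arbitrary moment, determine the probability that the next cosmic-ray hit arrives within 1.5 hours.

0.7769

Inter-arrival times are exponential with rate λ = 1 per hour.
P(T ≤ 1.5) = 1 − e^(−λt) = 1 − e^(−1 × 1.5) = 1 − e^(−1.5) ≈ 0.7769.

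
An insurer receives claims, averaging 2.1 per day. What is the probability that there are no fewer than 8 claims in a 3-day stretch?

0.2983

Over the interval, μ = 2.1 × 3 = 6.3 (a 3-day stretch = 3 days).
P(N ≥ 8) = 1 − P(N ≤ 7) = 1 − Σ_{j=0}^{7} e^(−μ) μ^j/j! ≈ 0.2983.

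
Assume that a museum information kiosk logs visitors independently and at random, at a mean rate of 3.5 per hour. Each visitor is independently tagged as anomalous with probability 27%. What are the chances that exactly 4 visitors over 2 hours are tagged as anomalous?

0.0803

Thinning: the visitors that are tagged as anomalous themselves form a Poisson process with rate 0.27 × 3.5 = 0.945 per hour.
Over the interval, μ = 0.945 × 2 = 1.89 (2 hours).
P(N = 4) = e^(−1.89) · 1.89^4/4! ≈ 0.0803.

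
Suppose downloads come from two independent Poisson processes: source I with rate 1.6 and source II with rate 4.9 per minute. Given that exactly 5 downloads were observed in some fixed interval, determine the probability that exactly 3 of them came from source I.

0.0848

Given the total, each event is independently from source I with probability p = λ_I/(λ_I+λ_II) = 1.6/6.5 ≈ 0.2462.
So K ~ Binomial(5, 1.6/6.5): P(K = 3) = C(5,3) · (1.6/6.5)^3 · (4.9/6.5)^2 ≈ 0.0848.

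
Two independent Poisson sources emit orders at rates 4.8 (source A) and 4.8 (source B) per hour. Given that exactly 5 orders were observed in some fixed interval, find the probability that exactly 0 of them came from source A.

Given the total, each event is independently from source A with probability p = λ_A/(λ_A+λ_B) = 4.8/9.6 = 0.5000.
So K ~ Binomial(5, 4.8/9.6): P(K = 0) = C(5,0) · (4.8/9.6)^0 · (4.8/9.6)^5 ≈ 0.0312.

0.0312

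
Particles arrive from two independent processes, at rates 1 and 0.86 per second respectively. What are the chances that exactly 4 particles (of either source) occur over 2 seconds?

Independent Poisson processes superpose: combined rate λ = 1 + 0.86 = 1.86 per second.
Over the interval, μ = 1.86 × 2 = 3.72 (2 seconds).
P(N = 4) = e^(−3.72) · 3.72^4/4! ≈ 0.1934.

0.1934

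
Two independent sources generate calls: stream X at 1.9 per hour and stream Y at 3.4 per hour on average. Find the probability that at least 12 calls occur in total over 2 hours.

0.3731

Independent Poisson processes superpose: combined rate λ = 1.9 + 3.4 = 5.3 per hour.
Over the interval, μ = 5.3 × 2 = 10.6 (2 hours).
P(N ≥ 12) = 1 − P(N ≤ 11) ≈ 0.3731.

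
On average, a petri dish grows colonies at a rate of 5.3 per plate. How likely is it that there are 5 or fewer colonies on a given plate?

0.5635

With mean μ = 5.3 per plate,
P(N ≤ 5) = Σ_{j=0}^{5} e^(−μ) μ^j/j! ≈ 0.5635.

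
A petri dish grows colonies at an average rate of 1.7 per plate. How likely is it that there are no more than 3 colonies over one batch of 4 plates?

0.0928

Over the interval, μ = 1.7 × 4 = 6.8 (a batch of 4 plates = 4 plates).
P(N ≤ 3) = Σ_{j=0}^{3} e^(−μ) μ^j/j! ≈ 0.0928.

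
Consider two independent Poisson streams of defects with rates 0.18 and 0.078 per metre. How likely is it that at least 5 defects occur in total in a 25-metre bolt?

0.7707

Independent Poisson processes superpose: combined rate λ = 0.18 + 0.078 = 0.258 per metre.
Over the interval, μ = 0.258 × 25 = 6.45 (a 25-metre bolt = 25 metres).
P(N ≥ 5) = 1 − P(N ≤ 4) ≈ 0.7707.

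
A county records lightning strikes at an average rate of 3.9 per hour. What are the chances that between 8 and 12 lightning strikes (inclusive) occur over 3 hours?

Over the interval, μ = 3.9 × 3 = 11.7 (3 hours).
P(8 ≤ N ≤ 12) = Σ_{j=8}^{12} e^(−11.7) · 11.7^j/j! ≈ 0.5068.

0.5068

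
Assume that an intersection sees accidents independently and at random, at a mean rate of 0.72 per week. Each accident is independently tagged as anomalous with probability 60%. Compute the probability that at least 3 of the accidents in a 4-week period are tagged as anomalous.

0.2502

Thinning: the accidents that are tagged as anomalous themselves form a Poisson process with rate 0.6 × 0.72 = 0.432 per week.
Over the interval, μ = 0.432 × 4 = 1.728 (a 4-week period = 4 weeks).
P(N ≥ 3) = 1 − P(N ≤ 2) ≈ 0.2502.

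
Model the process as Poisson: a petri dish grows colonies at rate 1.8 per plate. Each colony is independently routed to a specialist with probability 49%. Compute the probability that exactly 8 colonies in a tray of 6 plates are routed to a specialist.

0.0768

Thinning: the colonies that are routed to a specialist themselves form a Poisson process with rate 0.49 × 1.8 = 0.882 per plate.
Over the interval, μ = 0.882 × 6 = 5.292 (a tray of 6 plates = 6 plates).
P(N = 8) = e^(−5.292) · 5.292^8/8! ≈ 0.0768.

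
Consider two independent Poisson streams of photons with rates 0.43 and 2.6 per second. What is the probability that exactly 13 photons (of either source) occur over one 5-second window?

Independent Poisson processes superpose: combined rate λ = 0.43 + 2.6 = 3.03 per second.
Over the interval, μ = 3.03 × 5 = 15.15 (a 5-second window = 5 seconds).
P(N = 13) = e^(−15.15) · 15.15^13/13! ≈ 0.0937.

0.0937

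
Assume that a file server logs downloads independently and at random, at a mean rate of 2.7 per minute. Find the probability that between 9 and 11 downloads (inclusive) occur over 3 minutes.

Over the interval, μ = 2.7 × 3 = 8.1 (3 minutes).
P(9 ≤ N ≤ 11) = Σ_{j=9}^{11} e^(−8.1) · 8.1^j/j! ≈ 0.3021.

0.3021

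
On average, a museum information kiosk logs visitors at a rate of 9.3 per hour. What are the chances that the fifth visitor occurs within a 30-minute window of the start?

0.4961

Over the interval, μ = 9.3 × 0.5 = 4.65 (a 30-minute window = 0.5 hours).
The fifth arrival falls in the interval iff at least 5 events occur there: P(S_5 ≤ t) = P(N ≥ 5) = 1 − P(N ≤ 4) ≈ 0.4961.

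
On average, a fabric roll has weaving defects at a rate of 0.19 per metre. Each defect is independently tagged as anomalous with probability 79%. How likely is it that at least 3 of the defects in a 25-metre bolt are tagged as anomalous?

Thinning: the defects that are tagged as anomalous themselves form a Poisson process with rate 0.79 × 0.19 = 0.1501 per metre.
Over the interval, μ = 0.1501 × 25 = 3.7525 (a 25-metre bolt = 25 metres).
P(N ≥ 3) = 1 − P(N ≤ 2) ≈ 0.7233.

0.7233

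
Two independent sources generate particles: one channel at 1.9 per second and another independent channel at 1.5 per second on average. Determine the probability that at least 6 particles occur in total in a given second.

0.1295

Independent Poisson processes superpose: combined rate λ = 1.9 + 1.5 = 3.4 per second.
So μ = 3.4.
P(N ≥ 6) = 1 − P(N ≤ 5) ≈ 0.1295.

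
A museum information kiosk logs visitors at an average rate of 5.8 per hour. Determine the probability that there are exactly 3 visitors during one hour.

With mean μ = 5.8 per hour,
P(N = 3) = e^(−μ) μ^3/3! = e^(−5.8) · 5.8^3/6 ≈ 0.0985.

0.0985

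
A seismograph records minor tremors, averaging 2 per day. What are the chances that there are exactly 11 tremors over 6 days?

0.1144

Over the interval, μ = 2 × 6 = 12 (6 days).
P(N = 11) = e^(−μ) μ^11/11! = e^(−12) · 12^11/39916800 ≈ 0.1144.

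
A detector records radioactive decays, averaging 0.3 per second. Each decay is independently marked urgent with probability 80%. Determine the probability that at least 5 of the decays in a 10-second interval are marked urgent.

0.0959

Thinning: the decays that are marked urgent themselves form a Poisson process with rate 0.8 × 0.3 = 0.24 per second.
Over the interval, μ = 0.24 × 10 = 2.4 (a 10-second interval = 10 seconds).
P(N ≥ 5) = 1 − P(N ≤ 4) ≈ 0.0959.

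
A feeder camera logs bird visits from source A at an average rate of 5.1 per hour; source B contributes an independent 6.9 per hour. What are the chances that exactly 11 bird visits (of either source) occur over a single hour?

0.1144

Independent Poisson processes superpose: combined rate λ = 5.1 + 6.9 = 12 per hour.
So μ = 12.
P(N = 11) = e^(−12) · 12^11/11! ≈ 0.1144.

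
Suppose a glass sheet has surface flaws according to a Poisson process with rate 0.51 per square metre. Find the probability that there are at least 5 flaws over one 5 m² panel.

0.1156

Over the interval, μ = 0.51 × 5 = 2.55 (a 5 m² panel = 5 square metres).
P(N ≥ 5) = 1 − P(N ≤ 4) = 1 − Σ_{j=0}^{4} e^(−μ) μ^j/j! ≈ 0.1156.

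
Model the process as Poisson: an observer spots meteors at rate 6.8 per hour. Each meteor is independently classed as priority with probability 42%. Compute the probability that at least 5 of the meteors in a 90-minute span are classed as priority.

Thinning: the meteors that are classed as priority themselves form a Poisson process with rate 0.42 × 6.8 = 2.856 per hour.
Over the interval, μ = 2.856 × 1.5 = 4.284 (a 90-minute span = 1.5 hours).
P(N ≥ 5) = 1 − P(N ≤ 4) ≈ 0.4265.

0.4265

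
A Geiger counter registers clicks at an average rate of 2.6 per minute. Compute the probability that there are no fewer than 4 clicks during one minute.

0.2640

With mean μ = 2.6 per minute,
P(N ≥ 4) = 1 − P(N ≤ 3) = 1 − Σ_{j=0}^{3} e^(−μ) μ^j/j! ≈ 0.2640.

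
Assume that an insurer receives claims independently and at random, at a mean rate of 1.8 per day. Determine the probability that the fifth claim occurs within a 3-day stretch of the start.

0.6267

Over the interval, μ = 1.8 × 3 = 5.4 (a 3-day stretch = 3 days).
The fifth arrival falls in the interval iff at least 5 events occur there: P(S_5 ≤ t) = P(N ≥ 5) = 1 − P(N ≤ 4) ≈ 0.6267.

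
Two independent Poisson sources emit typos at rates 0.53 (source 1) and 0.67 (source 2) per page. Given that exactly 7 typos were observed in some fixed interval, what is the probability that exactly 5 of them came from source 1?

0.1100

Given the total, each event is independently from source 1 with probability p = λ_1/(λ_1+λ_2) = 0.53/1.2 ≈ 0.4417.
So K ~ Binomial(7, 0.53/1.2): P(K = 5) = C(7,5) · (0.53/1.2)^5 · (0.67/1.2)^2 ≈ 0.1100.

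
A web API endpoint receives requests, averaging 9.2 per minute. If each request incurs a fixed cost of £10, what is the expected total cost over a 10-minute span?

E[N] = 9.2 × 10 = 92 (a 10-minute span = 10 minutes); E[cost] = 92 × £10 = £920.

£920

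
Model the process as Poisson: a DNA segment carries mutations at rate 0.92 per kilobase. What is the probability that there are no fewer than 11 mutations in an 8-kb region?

0.1260

Over the interval, μ = 0.92 × 8 = 7.36 (an 8-kb region = 8 kilobases).
P(N ≥ 11) = 1 − P(N ≤ 10) = 1 − Σ_{j=0}^{10} e^(−μ) μ^j/j! ≈ 0.1260.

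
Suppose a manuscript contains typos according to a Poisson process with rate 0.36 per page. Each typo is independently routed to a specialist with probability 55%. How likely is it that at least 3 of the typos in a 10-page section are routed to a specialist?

0.3179

Thinning: the typos that are routed to a specialist themselves form a Poisson process with rate 0.55 × 0.36 = 0.198 per page.
Over the interval, μ = 0.198 × 10 = 1.98 (a 10-page section = 10 pages).
P(N ≥ 3) = 1 − P(N ≤ 2) ≈ 0.3179.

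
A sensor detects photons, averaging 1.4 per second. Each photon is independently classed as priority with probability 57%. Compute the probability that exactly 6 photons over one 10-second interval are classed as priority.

Thinning: the photons that are classed as priority themselves form a Poisson process with rate 0.57 × 1.4 = 0.798 per second.
Over the interval, μ = 0.798 × 10 = 7.98 (a 10-second interval = 10 seconds).
P(N = 6) = e^(−7.98) · 7.98^6/6! ≈ 0.1227.

0.1227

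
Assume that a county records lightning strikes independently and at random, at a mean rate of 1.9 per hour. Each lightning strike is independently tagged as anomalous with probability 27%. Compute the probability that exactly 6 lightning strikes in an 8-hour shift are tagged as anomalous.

0.1095

Thinning: the lightning strikes that are tagged as anomalous themselves form a Poisson process with rate 0.27 × 1.9 = 0.513 per hour.
Over the interval, μ = 0.513 × 8 = 4.104 (an 8-hour shift = 8 hours).
P(N = 6) = e^(−4.104) · 4.104^6/6! ≈ 0.1095.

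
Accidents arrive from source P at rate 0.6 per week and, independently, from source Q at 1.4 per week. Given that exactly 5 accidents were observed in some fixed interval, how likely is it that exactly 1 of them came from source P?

Given the total, each event is independently from source P with probability p = λ_P/(λ_P+λ_Q) = 0.6/2 = 0.3000.
So K ~ Binomial(5, 0.6/2): P(K = 1) = C(5,1) · (0.6/2)^1 · (1.4/2)^4 ≈ 0.3601.

0.3601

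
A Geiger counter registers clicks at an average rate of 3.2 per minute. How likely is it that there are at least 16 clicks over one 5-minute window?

0.5333

Over the interval, μ = 3.2 × 5 = 16 (a 5-minute window = 5 minutes).
P(N ≥ 16) = 1 − P(N ≤ 15) = 1 − Σ_{j=0}^{15} e^(−μ) μ^j/j! ≈ 0.5333.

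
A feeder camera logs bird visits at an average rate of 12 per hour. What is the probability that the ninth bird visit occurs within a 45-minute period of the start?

Over the interval, μ = 12 × 0.75 = 9 (a 45-minute period = 0.75 hours).
The ninth arrival falls in the interval iff at least 9 events occur there: P(S_9 ≤ t) = P(N ≥ 9) = 1 − P(N ≤ 8) ≈ 0.5443.

0.5443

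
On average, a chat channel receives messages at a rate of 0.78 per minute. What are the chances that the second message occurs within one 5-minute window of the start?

0.9008

Over the interval, μ = 0.78 × 5 = 3.9 (a 5-minute window = 5 minutes).
The second arrival falls in the interval iff at least 2 events occur there: P(S_2 ≤ t) = P(N ≥ 2) = 1 − P(N ≤ 1) ≈ 0.9008.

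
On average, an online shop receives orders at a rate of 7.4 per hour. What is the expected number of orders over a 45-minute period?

5.55

E[N] = λt = 7.4 × 0.75 = 5.55 (a 45-minute period = 0.75 hours).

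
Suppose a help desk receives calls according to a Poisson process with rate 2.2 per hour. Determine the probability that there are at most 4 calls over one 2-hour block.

0.5512

Over the interval, μ = 2.2 × 2 = 4.4 (a 2-hour block = 2 hours).
P(N ≤ 4) = Σ_{j=0}^{4} e^(−μ) μ^j/j! ≈ 0.5512.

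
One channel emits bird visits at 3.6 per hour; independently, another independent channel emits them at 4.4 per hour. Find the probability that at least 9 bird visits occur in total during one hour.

0.4075

Independent Poisson processes superpose: combined rate λ = 3.6 + 4.4 = 8 per hour.
So μ = 8.
P(N ≥ 9) = 1 − P(N ≤ 8) ≈ 0.4075.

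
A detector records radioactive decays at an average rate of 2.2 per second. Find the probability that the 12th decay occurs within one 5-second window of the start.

Over the interval, μ = 2.2 × 5 = 11 (a 5-second window = 5 seconds).
The 12th arrival falls in the interval iff at least 12 events occur there: P(S_12 ≤ t) = P(N ≥ 12) = 1 − P(N ≤ 11) ≈ 0.4207.

0.4207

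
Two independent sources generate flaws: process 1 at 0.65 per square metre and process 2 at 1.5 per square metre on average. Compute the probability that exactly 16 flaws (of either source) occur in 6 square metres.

0.0702

Independent Poisson processes superpose: combined rate λ = 0.65 + 1.5 = 2.15 per square metre.
Over the interval, μ = 2.15 × 6 = 12.9 (6 square metres).
P(N = 16) = e^(−12.9) · 12.9^16/16! ≈ 0.0702.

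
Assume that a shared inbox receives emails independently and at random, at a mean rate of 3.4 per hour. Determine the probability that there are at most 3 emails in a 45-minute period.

0.7468

Over the interval, μ = 3.4 × 0.75 = 2.55 (a 45-minute period = 0.75 hours).
P(N ≤ 3) = Σ_{j=0}^{3} e^(−μ) μ^j/j! ≈ 0.7468.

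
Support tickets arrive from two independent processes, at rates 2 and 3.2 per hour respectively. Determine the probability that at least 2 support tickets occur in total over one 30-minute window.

0.7326

Independent Poisson processes superpose: combined rate λ = 2 + 3.2 = 5.2 per hour.
Over the interval, μ = 5.2 × 0.5 = 2.6 (a 30-minute window = 0.5 hours).
P(N ≥ 2) = 1 − P(N ≤ 1) ≈ 0.7326.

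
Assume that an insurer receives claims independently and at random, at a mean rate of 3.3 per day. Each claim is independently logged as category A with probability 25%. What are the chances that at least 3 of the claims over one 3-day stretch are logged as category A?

Thinning: the claims that are logged as category A themselves form a Poisson process with rate 0.25 × 3.3 = 0.825 per day.
Over the interval, μ = 0.825 × 3 = 2.475 (a 3-day stretch = 3 days).
P(N ≥ 3) = 1 − P(N ≤ 2) ≈ 0.4498.

0.4498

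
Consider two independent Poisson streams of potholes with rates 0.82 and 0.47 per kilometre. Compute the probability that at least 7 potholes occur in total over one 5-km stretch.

Independent Poisson processes superpose: combined rate λ = 0.82 + 0.47 = 1.29 per kilometre.
Over the interval, μ = 1.29 × 5 = 6.45 (a 5-km stretch = 5 kilometres).
P(N ≥ 7) = 1 − P(N ≤ 6) ≈ 0.4656.

0.4656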